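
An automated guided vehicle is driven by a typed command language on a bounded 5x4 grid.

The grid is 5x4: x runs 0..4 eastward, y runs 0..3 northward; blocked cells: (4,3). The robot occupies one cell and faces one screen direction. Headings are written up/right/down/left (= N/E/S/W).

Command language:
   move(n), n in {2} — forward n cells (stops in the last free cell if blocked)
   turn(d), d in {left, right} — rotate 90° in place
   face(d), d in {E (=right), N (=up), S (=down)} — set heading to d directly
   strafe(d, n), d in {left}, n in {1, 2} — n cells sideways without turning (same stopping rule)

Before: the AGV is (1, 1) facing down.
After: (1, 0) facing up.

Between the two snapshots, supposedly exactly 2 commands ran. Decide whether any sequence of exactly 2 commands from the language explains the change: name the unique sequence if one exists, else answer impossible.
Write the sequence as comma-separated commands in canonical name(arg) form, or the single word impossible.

key: move(2) runs into the grid edge before its full distance
from: (1, 1) facing down
t=1 move(2) ⇒ (1, 0) facing down
t=2 face(N) ⇒ (1, 0) facing up
uniquely the one of 64 2-step routes that fits.

move(2), face(N)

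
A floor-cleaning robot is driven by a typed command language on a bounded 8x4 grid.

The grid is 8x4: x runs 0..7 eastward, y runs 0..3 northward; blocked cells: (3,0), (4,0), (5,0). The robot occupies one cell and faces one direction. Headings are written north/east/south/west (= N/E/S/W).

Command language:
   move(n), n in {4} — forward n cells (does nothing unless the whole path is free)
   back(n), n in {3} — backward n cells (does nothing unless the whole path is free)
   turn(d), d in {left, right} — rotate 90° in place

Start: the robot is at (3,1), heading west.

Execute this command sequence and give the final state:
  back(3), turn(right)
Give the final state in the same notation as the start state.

begin: at (3,1), heading west
t=1 back(3) ⇒ at (6,1), heading west
t=2 turn(right) ⇒ at (6,1), heading north

at (6,1), heading north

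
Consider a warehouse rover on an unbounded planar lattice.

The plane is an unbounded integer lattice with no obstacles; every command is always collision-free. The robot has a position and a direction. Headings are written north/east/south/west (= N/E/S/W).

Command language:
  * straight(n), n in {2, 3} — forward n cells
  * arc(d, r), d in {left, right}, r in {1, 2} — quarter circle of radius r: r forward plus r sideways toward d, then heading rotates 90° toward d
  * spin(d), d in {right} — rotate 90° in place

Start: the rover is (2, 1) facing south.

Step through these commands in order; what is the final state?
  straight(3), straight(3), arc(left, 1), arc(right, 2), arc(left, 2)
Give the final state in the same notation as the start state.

(7, -10) facing east

from: (2, 1) facing south
t=1 straight(3) ⇒ (2, -2) facing south
t=2 straight(3) ⇒ (2, -5) facing south
t=3 arc(left, 1) ⇒ (3, -6) facing east
t=4 arc(right, 2) ⇒ (5, -8) facing south
t=5 arc(left, 2) ⇒ (7, -10) facing east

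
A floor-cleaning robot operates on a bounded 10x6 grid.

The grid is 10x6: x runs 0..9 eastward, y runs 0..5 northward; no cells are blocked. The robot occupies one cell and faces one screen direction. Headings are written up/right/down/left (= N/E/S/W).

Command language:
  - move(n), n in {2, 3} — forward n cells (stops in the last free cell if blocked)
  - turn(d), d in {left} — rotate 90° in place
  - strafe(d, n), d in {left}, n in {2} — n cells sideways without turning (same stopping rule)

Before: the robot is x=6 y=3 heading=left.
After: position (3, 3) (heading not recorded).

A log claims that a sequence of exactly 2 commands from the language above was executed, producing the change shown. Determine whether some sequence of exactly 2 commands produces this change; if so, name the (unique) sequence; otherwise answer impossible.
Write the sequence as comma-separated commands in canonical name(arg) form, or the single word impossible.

move(3), turn(left)

key: running turn(left) before move(3) would end elsewhere — order is forced
from: x=6 y=3 heading=left
t=1 move(3) ⇒ x=3 y=3 heading=left
t=2 turn(left) ⇒ x=3 y=3 heading=down
all 16 alternatives checked — unique.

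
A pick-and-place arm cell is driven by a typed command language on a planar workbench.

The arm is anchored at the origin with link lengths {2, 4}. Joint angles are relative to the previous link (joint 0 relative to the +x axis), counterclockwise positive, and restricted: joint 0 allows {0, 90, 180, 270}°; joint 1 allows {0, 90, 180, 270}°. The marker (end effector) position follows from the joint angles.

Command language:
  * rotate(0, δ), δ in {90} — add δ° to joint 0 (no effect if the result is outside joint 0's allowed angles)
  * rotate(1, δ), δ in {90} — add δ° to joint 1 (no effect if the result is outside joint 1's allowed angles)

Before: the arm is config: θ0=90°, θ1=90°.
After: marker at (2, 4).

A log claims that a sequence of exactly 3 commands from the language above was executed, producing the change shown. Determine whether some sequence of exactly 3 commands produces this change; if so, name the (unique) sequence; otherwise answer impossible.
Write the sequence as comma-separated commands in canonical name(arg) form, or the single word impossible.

rotate(0, 90), rotate(0, 90), rotate(0, 90)

from: config: θ0=90°, θ1=90°
t=1 rotate(0, 90) ⇒ config: θ0=180°, θ1=90°
t=2 rotate(0, 90) ⇒ config: θ0=270°, θ1=90°
t=3 rotate(0, 90) ⇒ config: θ0=0°, θ1=90°
uniquely the one of 8 3-step routes that fits.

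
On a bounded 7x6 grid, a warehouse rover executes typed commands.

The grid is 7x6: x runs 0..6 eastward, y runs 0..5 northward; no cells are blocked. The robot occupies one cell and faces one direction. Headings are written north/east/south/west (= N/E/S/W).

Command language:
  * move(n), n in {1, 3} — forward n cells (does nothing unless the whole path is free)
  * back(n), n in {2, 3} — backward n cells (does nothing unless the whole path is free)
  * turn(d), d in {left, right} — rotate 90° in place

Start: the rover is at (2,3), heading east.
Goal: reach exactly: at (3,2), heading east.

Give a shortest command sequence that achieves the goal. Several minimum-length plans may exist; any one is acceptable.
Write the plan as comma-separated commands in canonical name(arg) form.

move(1), turn(right), move(1), turn(left)

from: at (2,3), heading east
t=1 move(1) ⇒ at (3,3), heading east
t=2 turn(right) ⇒ at (3,3), heading south
t=3 move(1) ⇒ at (3,2), heading south
t=4 turn(left) ⇒ at (3,2), heading east
nothing shorter than 4 reaches the goal.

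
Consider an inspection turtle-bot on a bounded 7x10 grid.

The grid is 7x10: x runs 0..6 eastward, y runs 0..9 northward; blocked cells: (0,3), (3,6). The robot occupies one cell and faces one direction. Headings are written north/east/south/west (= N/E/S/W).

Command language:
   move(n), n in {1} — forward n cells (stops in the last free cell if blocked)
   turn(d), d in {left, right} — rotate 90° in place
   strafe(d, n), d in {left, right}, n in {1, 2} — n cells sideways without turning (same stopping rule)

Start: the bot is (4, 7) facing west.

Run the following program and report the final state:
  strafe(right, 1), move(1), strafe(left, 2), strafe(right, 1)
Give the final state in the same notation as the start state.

from: (4, 7) facing west
[1] after strafe(right, 1): (4, 8) facing west
[2] after move(1): (3, 8) facing west
[3] after strafe(left, 2): (3, 7) facing west
[4] after strafe(right, 1): (3, 8) facing west

(3, 8) facing west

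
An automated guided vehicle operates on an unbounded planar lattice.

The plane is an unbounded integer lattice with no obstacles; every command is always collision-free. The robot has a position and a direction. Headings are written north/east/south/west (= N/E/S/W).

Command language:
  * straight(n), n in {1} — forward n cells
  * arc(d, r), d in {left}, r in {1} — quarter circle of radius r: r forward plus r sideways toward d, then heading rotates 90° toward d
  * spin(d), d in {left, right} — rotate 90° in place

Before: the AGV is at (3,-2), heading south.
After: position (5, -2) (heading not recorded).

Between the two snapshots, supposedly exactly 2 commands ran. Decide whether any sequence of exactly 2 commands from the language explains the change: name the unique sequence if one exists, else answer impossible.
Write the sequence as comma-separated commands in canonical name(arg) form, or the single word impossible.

t0: at (3,-2), heading south
step 1 (arc(left, 1)): at (4,-3), heading east
step 2 (arc(left, 1)): at (5,-2), heading north
no other 2-command option fits: unique.

arc(left, 1), arc(left, 1)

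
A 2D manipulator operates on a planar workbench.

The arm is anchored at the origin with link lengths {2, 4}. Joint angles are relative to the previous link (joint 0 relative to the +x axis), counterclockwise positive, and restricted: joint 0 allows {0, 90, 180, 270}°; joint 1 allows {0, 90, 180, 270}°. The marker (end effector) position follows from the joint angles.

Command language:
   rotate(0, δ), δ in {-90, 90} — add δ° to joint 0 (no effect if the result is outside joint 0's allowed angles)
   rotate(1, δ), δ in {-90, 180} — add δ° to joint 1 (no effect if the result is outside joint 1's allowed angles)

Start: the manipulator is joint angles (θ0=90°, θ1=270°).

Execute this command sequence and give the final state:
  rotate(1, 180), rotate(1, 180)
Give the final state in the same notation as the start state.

joint angles (θ0=90°, θ1=270°)

begin: joint angles (θ0=90°, θ1=270°)
1. rotate(1, 180) → joint angles (θ0=90°, θ1=90°)
2. rotate(1, 180) → joint angles (θ0=90°, θ1=270°)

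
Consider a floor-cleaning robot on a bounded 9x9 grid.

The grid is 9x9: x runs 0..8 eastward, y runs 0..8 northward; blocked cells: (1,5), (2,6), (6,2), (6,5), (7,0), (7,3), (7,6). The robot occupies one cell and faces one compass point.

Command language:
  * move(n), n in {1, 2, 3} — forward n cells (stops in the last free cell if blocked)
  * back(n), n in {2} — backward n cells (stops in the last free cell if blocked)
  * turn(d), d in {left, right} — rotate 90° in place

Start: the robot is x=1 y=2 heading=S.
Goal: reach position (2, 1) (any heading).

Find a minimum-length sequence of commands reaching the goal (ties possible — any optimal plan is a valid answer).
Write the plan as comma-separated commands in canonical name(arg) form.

initial: x=1 y=2 heading=S
1. move(1) → x=1 y=1 heading=S
2. turn(left) → x=1 y=1 heading=E
3. move(1) → x=2 y=1 heading=E
shorter routes all fall short; 3 is best.

move(1), turn(left), move(1)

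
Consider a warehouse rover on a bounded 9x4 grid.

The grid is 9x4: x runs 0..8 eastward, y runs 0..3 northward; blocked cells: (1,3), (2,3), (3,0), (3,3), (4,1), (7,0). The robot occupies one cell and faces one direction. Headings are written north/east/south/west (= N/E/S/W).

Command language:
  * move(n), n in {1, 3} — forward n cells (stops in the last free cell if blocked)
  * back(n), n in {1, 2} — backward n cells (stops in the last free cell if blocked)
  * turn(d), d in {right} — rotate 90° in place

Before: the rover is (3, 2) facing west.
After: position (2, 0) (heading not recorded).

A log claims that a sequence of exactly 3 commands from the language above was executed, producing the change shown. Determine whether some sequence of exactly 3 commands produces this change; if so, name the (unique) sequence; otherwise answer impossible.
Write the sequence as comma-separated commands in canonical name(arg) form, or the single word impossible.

key: order matters: swapping move(1) and back(2) lands elsewhere
from: (3, 2) facing west
[1] after move(1): (2, 2) facing west
[2] after turn(right): (2, 2) facing north
[3] after back(2): (2, 0) facing north
no rival 3-sequence matches.

move(1), turn(right), back(2)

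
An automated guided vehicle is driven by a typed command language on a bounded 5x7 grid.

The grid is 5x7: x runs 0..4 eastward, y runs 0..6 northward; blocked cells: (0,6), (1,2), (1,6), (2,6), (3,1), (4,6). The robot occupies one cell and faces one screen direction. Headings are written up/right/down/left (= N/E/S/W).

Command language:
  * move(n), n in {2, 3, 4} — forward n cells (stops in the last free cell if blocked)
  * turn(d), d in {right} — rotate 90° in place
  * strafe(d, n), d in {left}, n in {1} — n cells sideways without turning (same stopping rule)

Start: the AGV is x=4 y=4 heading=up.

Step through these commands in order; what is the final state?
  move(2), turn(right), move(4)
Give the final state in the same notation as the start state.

x=4 y=5 heading=right

t0: x=4 y=4 heading=up
t=1 move(2) ⇒ x=4 y=5 heading=up
t=2 turn(right) ⇒ x=4 y=5 heading=right
t=3 move(4) ⇒ x=4 y=5 heading=right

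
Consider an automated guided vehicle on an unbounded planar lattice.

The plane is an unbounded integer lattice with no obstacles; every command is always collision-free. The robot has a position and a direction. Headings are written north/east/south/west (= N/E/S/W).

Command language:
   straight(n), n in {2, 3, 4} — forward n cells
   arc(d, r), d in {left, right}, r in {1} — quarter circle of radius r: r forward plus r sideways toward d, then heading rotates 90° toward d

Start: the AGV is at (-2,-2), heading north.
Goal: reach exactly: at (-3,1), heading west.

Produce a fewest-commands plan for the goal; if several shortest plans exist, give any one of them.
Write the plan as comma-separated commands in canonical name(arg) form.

straight(2), arc(left, 1)

begin: at (-2,-2), heading north
t=1 straight(2) ⇒ at (-2,0), heading north
t=2 arc(left, 1) ⇒ at (-3,1), heading west
shorter routes all fall short; 2 is best.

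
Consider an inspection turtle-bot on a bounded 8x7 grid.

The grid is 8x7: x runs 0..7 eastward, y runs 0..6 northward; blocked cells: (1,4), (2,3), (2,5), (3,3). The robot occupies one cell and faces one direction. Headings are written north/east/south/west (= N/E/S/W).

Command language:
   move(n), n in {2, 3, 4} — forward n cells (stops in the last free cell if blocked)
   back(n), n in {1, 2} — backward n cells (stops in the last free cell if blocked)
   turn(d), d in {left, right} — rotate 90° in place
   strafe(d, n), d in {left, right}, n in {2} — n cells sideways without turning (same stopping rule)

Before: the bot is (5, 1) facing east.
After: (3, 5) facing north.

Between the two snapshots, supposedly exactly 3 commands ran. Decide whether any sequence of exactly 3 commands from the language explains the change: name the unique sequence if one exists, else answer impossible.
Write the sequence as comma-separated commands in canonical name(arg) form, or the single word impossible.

key: cell and facing (now N) both changed — the 3 commands mix motion and turning
start: (5, 1) facing east
t=1 turn(left) ⇒ (5, 1) facing north
t=2 move(4) ⇒ (5, 5) facing north
t=3 strafe(left, 2) ⇒ (3, 5) facing north
no other 3-command option fits: unique.

turn(left), move(4), strafe(left, 2)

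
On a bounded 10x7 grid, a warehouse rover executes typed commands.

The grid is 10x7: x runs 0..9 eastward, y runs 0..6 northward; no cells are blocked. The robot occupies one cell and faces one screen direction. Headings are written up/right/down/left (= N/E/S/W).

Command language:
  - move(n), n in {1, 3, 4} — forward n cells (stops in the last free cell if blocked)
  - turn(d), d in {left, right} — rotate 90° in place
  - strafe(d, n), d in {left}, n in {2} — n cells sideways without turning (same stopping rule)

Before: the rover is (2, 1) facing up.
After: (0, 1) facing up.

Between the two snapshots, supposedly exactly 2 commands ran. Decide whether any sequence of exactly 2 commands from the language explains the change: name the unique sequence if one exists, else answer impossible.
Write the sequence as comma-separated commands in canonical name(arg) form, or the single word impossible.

strafe(left, 2), strafe(left, 2)

key: still facing N at the end — nothing in the sequence rotates
t0: (2, 1) facing up
[1] after strafe(left, 2): (0, 1) facing up
[2] after strafe(left, 2): (0, 1) facing up
all 36 alternatives checked — unique.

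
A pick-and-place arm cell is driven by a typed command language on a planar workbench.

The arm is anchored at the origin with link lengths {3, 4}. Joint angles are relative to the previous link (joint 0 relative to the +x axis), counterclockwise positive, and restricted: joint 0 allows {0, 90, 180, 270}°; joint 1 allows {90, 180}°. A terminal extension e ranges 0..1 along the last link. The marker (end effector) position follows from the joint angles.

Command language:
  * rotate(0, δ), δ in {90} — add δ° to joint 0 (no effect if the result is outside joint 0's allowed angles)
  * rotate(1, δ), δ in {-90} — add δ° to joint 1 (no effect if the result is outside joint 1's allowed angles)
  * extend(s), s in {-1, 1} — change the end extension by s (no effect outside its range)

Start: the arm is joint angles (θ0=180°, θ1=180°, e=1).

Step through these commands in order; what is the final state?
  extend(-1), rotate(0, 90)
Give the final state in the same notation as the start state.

joint angles (θ0=270°, θ1=180°, e=0)

begin: joint angles (θ0=180°, θ1=180°, e=1)
step 1 (extend(-1)): joint angles (θ0=180°, θ1=180°, e=0)
step 2 (rotate(0, 90)): joint angles (θ0=270°, θ1=180°, e=0)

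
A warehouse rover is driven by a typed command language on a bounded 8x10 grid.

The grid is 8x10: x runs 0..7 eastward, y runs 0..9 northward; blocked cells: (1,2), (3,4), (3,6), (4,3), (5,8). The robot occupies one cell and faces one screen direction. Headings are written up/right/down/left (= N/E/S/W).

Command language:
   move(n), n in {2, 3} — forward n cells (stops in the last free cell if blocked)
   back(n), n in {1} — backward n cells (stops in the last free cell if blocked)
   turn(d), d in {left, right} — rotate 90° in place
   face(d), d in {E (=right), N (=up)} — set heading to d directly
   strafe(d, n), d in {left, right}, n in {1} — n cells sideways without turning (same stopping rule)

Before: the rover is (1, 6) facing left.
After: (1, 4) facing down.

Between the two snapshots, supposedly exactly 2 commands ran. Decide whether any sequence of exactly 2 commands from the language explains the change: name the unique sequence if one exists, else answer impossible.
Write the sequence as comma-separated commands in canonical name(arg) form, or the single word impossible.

key: cell and facing (now S) both changed — the 2 commands mix motion and turning
begin: (1, 6) facing left
t=1 turn(left) ⇒ (1, 6) facing down
t=2 move(2) ⇒ (1, 4) facing down
all 81 alternatives checked — unique.

turn(left), move(2)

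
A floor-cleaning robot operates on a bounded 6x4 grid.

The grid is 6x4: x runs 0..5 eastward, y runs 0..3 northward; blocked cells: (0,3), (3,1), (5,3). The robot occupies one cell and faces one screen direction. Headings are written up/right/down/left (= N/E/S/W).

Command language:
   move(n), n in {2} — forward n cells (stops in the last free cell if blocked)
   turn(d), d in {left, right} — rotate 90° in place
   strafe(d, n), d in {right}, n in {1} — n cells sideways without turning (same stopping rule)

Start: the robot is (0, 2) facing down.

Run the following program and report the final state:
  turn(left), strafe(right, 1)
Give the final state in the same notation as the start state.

start: (0, 2) facing down
step 1 (turn(left)): (0, 2) facing right
step 2 (strafe(right, 1)): (0, 1) facing right

(0, 1) facing right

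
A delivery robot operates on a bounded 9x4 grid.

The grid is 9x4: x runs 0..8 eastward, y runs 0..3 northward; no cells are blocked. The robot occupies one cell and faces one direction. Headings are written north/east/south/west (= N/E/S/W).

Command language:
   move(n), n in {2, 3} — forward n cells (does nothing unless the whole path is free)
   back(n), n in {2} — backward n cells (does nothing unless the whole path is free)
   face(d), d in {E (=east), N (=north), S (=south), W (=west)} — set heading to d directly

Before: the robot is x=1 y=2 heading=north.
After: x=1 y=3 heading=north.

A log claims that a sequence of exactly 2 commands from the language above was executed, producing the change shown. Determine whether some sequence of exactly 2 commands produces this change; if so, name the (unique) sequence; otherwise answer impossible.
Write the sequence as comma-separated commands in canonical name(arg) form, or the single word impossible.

key: running move(3) before back(2) would end elsewhere — order is forced
t0: x=1 y=2 heading=north
1. back(2) → x=1 y=0 heading=north
2. move(3) → x=1 y=3 heading=north
no other 2-command option fits: unique.

back(2), move(3)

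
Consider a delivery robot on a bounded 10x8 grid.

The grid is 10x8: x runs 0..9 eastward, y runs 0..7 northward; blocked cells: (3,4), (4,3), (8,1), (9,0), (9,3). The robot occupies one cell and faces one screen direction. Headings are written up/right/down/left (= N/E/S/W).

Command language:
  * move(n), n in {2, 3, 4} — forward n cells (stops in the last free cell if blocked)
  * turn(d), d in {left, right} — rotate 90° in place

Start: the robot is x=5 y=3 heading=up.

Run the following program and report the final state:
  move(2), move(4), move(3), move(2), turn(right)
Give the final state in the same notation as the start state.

begin: x=5 y=3 heading=up
1. move(2) → x=5 y=5 heading=up
2. move(4) → x=5 y=7 heading=up
3. move(3) → x=5 y=7 heading=up
4. move(2) → x=5 y=7 heading=up
5. turn(right) → x=5 y=7 heading=right

x=5 y=7 heading=right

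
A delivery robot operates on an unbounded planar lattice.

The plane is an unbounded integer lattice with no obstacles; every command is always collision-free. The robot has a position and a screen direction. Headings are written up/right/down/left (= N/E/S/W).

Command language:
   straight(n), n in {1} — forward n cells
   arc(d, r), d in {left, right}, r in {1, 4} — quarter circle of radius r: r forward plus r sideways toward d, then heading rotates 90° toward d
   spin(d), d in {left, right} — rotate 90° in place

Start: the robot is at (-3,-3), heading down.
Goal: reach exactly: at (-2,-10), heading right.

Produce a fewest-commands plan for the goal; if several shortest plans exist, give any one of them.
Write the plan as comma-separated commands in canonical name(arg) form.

arc(left, 4), arc(right, 1), arc(right, 4), arc(right, 1), arc(right, 1)

start: at (-3,-3), heading down
1. arc(left, 4) → at (1,-7), heading right
2. arc(right, 1) → at (2,-8), heading down
3. arc(right, 4) → at (-2,-12), heading left
4. arc(right, 1) → at (-3,-11), heading up
5. arc(right, 1) → at (-2,-10), heading right
minimal: 5 command(s), checked below 5.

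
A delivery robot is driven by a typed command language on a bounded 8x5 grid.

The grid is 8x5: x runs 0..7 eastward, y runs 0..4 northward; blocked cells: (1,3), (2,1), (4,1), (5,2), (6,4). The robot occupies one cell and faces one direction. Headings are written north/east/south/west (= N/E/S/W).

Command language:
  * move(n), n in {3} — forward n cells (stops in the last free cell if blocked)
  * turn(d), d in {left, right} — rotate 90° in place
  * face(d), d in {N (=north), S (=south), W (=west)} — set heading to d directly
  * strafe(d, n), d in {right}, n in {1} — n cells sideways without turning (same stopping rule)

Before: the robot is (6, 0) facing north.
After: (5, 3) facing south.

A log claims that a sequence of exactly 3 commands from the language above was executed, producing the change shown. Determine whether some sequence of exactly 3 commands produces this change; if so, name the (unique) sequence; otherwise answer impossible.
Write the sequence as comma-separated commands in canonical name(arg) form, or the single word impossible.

key: running strafe(right, 1) before move(3) would end elsewhere — order is forced
t0: (6, 0) facing north
step 1 (move(3)): (6, 3) facing north
step 2 (face(S)): (6, 3) facing south
step 3 (strafe(right, 1)): (5, 3) facing south
uniquely the one of 343 3-step routes that fits.

move(3), face(S), strafe(right, 1)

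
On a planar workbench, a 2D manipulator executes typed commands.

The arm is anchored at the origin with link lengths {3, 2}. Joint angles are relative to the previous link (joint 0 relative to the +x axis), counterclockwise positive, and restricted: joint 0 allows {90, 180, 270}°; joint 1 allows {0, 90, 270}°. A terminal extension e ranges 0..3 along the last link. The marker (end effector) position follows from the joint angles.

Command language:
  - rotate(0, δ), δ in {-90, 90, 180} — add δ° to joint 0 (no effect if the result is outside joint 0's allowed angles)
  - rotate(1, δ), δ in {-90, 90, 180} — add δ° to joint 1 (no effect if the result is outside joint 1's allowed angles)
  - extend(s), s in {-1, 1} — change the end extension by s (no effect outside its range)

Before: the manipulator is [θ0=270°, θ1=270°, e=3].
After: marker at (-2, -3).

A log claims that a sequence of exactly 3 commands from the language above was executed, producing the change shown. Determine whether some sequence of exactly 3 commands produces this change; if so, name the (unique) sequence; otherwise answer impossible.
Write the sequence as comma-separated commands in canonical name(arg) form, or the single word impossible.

extend(-1), extend(-1), extend(-1)

t0: [θ0=270°, θ1=270°, e=3]
1. extend(-1) → [θ0=270°, θ1=270°, e=2]
2. extend(-1) → [θ0=270°, θ1=270°, e=1]
3. extend(-1) → [θ0=270°, θ1=270°, e=0]
uniquely the one of 512 3-step routes that fits.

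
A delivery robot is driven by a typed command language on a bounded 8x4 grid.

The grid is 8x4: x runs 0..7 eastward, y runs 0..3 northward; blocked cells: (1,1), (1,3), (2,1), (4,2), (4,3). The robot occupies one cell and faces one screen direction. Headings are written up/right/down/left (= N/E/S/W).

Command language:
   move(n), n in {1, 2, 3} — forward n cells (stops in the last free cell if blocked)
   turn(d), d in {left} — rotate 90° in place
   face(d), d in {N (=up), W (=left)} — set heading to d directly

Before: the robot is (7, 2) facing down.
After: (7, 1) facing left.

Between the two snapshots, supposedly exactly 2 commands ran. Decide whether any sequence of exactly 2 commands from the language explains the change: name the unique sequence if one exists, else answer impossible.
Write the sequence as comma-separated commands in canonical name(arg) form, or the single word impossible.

key: order matters: swapping move(1) and face(W) lands elsewhere
start: (7, 2) facing down
step 1 (move(1)): (7, 1) facing down
step 2 (face(W)): (7, 1) facing left
uniquely the one of 36 2-step routes that fits.

move(1), face(W)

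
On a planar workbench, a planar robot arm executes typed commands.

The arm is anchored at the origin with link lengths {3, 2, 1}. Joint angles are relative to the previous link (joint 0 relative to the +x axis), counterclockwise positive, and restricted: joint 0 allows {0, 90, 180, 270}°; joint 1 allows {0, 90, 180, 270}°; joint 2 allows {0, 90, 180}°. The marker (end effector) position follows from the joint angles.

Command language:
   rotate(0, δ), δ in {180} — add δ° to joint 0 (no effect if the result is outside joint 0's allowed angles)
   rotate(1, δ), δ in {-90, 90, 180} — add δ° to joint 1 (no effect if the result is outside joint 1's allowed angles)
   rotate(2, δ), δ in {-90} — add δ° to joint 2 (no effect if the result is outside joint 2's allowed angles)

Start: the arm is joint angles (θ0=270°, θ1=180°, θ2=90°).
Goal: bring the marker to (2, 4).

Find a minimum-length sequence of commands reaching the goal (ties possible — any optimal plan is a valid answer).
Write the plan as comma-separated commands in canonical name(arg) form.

rotate(0, 180), rotate(1, 90)

t0: joint angles (θ0=270°, θ1=180°, θ2=90°)
1. rotate(0, 180) → joint angles (θ0=90°, θ1=180°, θ2=90°)
2. rotate(1, 90) → joint angles (θ0=90°, θ1=270°, θ2=90°)
minimal: 2 command(s), checked below 2.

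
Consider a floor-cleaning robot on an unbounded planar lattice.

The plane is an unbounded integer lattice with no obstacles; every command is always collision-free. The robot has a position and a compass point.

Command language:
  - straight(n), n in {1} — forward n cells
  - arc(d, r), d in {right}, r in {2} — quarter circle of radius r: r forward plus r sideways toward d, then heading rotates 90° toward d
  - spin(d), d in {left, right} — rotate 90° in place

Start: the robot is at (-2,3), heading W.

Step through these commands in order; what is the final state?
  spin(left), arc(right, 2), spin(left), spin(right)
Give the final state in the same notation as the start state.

initial: at (-2,3), heading W
1. spin(left) → at (-2,3), heading S
2. arc(right, 2) → at (-4,1), heading W
3. spin(left) → at (-4,1), heading S
4. spin(right) → at (-4,1), heading W

at (-4,1), heading W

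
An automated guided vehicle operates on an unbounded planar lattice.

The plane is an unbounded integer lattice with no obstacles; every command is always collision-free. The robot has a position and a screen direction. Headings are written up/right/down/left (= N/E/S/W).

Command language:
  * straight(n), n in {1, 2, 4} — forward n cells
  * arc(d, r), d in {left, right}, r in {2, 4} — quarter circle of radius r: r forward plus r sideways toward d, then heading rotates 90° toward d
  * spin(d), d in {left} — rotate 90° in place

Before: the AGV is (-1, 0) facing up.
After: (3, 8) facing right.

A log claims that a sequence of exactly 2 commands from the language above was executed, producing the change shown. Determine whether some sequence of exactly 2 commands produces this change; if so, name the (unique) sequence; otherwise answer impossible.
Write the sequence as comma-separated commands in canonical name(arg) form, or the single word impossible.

straight(4), arc(right, 4)

key: cell and facing (now E) both changed — the 2 commands mix motion and turning
from: (-1, 0) facing up
[1] after straight(4): (-1, 4) facing up
[2] after arc(right, 4): (3, 8) facing right
no rival 2-sequence matches.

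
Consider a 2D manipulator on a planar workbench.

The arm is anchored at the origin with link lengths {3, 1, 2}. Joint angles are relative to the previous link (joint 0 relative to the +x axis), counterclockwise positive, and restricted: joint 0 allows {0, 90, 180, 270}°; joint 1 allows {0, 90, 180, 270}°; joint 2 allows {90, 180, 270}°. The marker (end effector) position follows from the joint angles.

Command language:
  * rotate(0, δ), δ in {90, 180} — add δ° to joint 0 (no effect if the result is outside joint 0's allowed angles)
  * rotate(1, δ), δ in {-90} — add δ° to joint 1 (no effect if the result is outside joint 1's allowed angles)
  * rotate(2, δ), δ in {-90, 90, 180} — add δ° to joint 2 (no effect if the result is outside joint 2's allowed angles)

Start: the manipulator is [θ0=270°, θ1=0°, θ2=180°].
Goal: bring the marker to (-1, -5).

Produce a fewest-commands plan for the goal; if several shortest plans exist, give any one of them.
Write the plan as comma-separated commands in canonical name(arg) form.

t0: [θ0=270°, θ1=0°, θ2=180°]
1. rotate(1, -90) → [θ0=270°, θ1=270°, θ2=180°]
2. rotate(2, -90) → [θ0=270°, θ1=270°, θ2=90°]
no 1-step plan works, so 2 is optimal.

rotate(1, -90), rotate(2, -90)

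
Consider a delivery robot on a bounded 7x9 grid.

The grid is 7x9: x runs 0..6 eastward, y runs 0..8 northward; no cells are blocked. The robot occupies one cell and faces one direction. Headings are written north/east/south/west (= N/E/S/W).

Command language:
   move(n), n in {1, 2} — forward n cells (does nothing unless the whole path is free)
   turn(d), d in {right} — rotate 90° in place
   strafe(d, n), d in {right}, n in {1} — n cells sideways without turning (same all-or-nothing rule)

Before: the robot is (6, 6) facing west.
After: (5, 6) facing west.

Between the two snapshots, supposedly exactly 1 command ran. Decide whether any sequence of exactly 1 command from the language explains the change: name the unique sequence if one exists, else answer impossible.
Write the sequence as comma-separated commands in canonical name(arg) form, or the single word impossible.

key: still facing W — the one step turns nothing
start: (6, 6) facing west
[1] after move(1): (5, 6) facing west
all 4 alternatives checked — unique.

move(1)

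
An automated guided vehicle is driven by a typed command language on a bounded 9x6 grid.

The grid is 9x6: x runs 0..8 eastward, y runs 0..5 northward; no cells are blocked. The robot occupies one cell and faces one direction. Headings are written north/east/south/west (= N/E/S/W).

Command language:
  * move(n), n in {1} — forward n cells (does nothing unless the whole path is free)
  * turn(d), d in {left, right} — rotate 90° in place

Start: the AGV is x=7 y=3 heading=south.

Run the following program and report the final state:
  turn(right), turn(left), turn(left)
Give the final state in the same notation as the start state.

start: x=7 y=3 heading=south
step 1 (turn(right)): x=7 y=3 heading=west
step 2 (turn(left)): x=7 y=3 heading=south
step 3 (turn(left)): x=7 y=3 heading=east

x=7 y=3 heading=east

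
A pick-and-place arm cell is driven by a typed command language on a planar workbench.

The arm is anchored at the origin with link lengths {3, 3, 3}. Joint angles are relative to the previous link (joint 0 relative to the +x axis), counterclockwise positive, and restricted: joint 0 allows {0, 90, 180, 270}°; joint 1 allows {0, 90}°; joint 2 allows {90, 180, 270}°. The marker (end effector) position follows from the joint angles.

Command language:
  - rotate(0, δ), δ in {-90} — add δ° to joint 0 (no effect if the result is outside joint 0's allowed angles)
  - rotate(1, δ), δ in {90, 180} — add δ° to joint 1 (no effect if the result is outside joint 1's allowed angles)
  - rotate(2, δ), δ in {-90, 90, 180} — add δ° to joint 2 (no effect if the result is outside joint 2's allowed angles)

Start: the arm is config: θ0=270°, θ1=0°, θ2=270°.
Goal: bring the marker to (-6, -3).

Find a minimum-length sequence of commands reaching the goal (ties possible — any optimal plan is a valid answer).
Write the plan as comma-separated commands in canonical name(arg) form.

rotate(0, -90), rotate(1, 90)

from: config: θ0=270°, θ1=0°, θ2=270°
step 1 (rotate(0, -90)): config: θ0=180°, θ1=0°, θ2=270°
step 2 (rotate(1, 90)): config: θ0=180°, θ1=90°, θ2=270°
nothing shorter than 2 reaches the goal.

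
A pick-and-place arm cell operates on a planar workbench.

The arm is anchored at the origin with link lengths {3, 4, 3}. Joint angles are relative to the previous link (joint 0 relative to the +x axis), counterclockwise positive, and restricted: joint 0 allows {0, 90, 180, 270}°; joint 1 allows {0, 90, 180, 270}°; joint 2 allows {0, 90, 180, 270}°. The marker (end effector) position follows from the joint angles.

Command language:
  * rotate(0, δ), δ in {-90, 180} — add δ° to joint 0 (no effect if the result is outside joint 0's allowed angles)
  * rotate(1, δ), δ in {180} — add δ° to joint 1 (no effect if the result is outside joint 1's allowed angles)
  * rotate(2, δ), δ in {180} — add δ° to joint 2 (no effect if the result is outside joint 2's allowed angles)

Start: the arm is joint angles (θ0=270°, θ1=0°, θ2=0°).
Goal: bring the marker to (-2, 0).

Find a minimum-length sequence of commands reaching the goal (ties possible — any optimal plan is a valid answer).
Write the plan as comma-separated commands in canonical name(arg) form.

rotate(0, -90), rotate(1, 180), rotate(2, 180)

t0: joint angles (θ0=270°, θ1=0°, θ2=0°)
t=1 rotate(0, -90) ⇒ joint angles (θ0=180°, θ1=0°, θ2=0°)
t=2 rotate(1, 180) ⇒ joint angles (θ0=180°, θ1=180°, θ2=0°)
t=3 rotate(2, 180) ⇒ joint angles (θ0=180°, θ1=180°, θ2=180°)
shorter routes all fall short; 3 is best.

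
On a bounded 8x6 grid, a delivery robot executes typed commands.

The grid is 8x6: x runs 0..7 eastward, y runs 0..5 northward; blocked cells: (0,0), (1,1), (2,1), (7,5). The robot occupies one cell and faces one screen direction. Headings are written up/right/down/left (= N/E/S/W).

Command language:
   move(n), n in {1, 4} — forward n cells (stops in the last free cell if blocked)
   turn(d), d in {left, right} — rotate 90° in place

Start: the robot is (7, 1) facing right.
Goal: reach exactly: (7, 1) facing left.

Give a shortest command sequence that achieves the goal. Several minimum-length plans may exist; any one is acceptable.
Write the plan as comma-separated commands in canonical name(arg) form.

turn(right), turn(right)

begin: (7, 1) facing right
[1] after turn(right): (7, 1) facing down
[2] after turn(right): (7, 1) facing left
no 1-step plan works, so 2 is optimal.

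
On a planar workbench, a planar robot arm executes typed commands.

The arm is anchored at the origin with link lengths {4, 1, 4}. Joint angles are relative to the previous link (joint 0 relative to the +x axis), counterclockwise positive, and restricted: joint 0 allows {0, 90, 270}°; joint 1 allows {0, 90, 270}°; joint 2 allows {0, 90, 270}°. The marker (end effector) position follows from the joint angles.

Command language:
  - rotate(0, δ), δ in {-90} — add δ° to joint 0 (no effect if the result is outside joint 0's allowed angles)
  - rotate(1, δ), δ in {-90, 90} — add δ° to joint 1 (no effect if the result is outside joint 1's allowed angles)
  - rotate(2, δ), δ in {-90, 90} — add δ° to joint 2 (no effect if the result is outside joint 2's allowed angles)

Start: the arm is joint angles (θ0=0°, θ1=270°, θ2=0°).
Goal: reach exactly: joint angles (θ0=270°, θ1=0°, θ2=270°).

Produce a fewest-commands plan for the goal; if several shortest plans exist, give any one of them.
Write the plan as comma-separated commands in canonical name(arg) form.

from: joint angles (θ0=0°, θ1=270°, θ2=0°)
t=1 rotate(2, -90) ⇒ joint angles (θ0=0°, θ1=270°, θ2=270°)
t=2 rotate(1, 90) ⇒ joint angles (θ0=0°, θ1=0°, θ2=270°)
t=3 rotate(0, -90) ⇒ joint angles (θ0=270°, θ1=0°, θ2=270°)
no 2-step plan works, so 3 is optimal.

rotate(2, -90), rotate(1, 90), rotate(0, -90)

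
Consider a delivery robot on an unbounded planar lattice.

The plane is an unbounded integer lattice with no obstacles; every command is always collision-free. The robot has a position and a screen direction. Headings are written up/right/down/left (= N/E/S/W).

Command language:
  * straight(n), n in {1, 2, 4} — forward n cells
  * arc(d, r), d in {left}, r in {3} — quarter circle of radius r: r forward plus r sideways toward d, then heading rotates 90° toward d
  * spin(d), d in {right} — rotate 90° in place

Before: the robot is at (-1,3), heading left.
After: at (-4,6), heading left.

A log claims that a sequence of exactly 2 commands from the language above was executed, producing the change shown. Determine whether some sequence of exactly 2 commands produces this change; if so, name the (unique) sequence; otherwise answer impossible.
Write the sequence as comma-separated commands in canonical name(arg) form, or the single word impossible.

spin(right), arc(left, 3)

key: order matters: swapping spin(right) and arc(left, 3) lands elsewhere
start: at (-1,3), heading left
step 1 (spin(right)): at (-1,3), heading up
step 2 (arc(left, 3)): at (-4,6), heading left
all 25 alternatives checked — unique.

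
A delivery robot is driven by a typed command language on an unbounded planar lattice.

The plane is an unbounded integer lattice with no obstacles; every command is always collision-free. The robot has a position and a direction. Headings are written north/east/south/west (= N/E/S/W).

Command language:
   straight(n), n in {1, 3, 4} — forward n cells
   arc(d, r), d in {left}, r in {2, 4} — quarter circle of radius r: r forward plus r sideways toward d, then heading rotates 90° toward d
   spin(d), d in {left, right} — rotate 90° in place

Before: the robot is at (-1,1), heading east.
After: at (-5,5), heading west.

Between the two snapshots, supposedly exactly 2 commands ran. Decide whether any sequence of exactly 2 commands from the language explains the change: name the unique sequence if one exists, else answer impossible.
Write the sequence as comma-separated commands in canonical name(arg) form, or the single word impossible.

key: running arc(left, 4) before spin(left) would end elsewhere — order is forced
t0: at (-1,1), heading east
step 1 (spin(left)): at (-1,1), heading north
step 2 (arc(left, 4)): at (-5,5), heading west
no rival 2-sequence matches.

spin(left), arc(left, 4)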